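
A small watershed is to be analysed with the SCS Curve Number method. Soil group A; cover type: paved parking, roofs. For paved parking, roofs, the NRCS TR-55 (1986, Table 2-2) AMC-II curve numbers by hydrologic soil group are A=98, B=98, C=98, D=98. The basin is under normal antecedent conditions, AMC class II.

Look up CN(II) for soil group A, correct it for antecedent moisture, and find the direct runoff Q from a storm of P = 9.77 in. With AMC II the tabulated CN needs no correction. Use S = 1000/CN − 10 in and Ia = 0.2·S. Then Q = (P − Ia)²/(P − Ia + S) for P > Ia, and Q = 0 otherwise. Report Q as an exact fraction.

Q = 2272714929/238497700 in ≈ 9.529 in

NRCS table: paved parking, roofs, soil group A → CN(II) = 98
CN(II) = 98; AMC II needs no correction.
Retention S: 1000/CN − 10 with CN=98.000 → S = 10/49 ≈ 0.204 in
Ia = 0.2S: 0.2·0.204 = 0.041 in (exactly 2/49)
Since P=9.770 > Ia=0.041: effective rainfall P−Ia = 47673/4900 in
Q = (47673/4900)²/((47673/4900) + 10/49) = (2272714929/24010000)/(48673/4900) = 2272714929/238497700 in ≈ 9.529 in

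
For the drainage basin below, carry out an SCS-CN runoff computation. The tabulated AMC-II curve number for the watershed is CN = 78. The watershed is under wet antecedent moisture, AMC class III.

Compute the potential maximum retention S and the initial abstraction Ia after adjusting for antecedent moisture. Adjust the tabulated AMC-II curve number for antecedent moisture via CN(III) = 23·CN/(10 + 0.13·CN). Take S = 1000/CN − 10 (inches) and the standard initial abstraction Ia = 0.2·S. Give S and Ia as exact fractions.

S = 1100/897 in ≈ 1.226 in; Ia = 220/897 in ≈ 0.245 in

CN(III) from CN(II)=78: (23·78)/(10 + 0.13·78) = 89700/1007 ≈ 89.076
Max retention: S = 1000/(89700/1007) − 10 = 1100/897 in (≈ 1.226 in)
Ia = 0.2·(1100/897) = 220/897 in ≈ 0.245 in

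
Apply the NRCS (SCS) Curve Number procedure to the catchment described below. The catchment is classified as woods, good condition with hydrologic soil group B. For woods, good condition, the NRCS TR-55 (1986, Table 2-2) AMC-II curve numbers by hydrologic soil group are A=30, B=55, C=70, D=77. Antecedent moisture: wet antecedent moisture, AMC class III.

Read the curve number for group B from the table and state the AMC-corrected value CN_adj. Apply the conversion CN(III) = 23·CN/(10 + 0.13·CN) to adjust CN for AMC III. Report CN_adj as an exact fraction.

CN_adj = 25300/343 ≈ 73.761

NRCS table: woods, good condition, soil group B → CN(II) = 55
CN(III) from CN(II)=55: (23·55)/(10 + 0.13·55) = 25300/343 ≈ 73.761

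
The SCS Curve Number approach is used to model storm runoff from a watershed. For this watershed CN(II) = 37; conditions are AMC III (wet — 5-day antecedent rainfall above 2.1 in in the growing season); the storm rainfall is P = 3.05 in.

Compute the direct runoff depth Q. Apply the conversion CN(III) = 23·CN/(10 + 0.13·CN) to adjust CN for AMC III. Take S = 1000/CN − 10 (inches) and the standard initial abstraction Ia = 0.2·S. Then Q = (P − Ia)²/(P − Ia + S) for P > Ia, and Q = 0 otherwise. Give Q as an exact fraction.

Wet (AMC III): CN(III) = 23·37/(10 + 0.13·37) = 851/(1481/100) = 85100/1481 ≈ 57.461
Retention S: 1000/CN − 10 with CN=57.461 → S = 6300/851 ≈ 7.403 in
Initial abstraction Ia = S/5 = (6300/851)/5 = 1260/851 ≈ 1.481 in
P − Ia = 3.050 − 1.481 = 26711/17020 ≈ 1.569 in (> 0, runoff occurs)
Q = (26711/17020)²/((26711/17020) + 6300/851) = (713477521/289680400)/(152711/17020) = 713477521/2599141220 in ≈ 0.275 in

Q = 713477521/2599141220 in ≈ 0.275 in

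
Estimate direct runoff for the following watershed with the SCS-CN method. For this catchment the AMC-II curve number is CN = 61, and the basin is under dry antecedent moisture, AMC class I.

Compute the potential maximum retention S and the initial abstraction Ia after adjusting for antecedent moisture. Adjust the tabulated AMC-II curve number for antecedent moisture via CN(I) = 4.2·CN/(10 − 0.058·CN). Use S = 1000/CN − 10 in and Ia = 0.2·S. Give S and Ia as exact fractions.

S = 6500/427 in ≈ 15.222 in; Ia = 1300/427 in ≈ 3.044 in

Adjust CN=61 to AMC I: 4.2·61/(10 − 0.058·61) → (1281/5) ÷ (3231/500) = 42700/1077 ≈ 39.647
Retention S: 1000/CN − 10 with CN=39.647 → S = 6500/427 ≈ 15.222 in
Initial abstraction Ia = S/5 = (6500/427)/5 = 1300/427 ≈ 3.044 in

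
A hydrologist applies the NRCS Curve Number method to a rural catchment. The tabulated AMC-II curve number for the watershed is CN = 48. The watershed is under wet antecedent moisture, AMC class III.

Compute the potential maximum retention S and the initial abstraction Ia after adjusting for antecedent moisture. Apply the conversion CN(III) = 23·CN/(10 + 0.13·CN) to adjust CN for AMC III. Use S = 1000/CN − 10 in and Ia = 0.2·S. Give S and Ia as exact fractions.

CN(III) from CN(II)=48: (23·48)/(10 + 0.13·48) = 13800/203 ≈ 67.980
Retention S: 1000/CN − 10 with CN=67.980 → S = 325/69 ≈ 4.710 in
Initial abstraction Ia = S/5 = (325/69)/5 = 65/69 ≈ 0.942 in

S = 325/69 in ≈ 4.710 in; Ia = 65/69 in ≈ 0.942 in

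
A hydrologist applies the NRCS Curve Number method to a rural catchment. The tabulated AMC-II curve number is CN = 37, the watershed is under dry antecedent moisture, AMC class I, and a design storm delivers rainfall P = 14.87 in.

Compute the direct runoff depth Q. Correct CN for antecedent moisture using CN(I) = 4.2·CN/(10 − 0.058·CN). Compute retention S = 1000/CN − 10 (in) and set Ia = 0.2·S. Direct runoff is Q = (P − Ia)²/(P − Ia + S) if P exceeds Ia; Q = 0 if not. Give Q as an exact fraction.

Q = 625950361/647570300 in ≈ 0.967 in

CN(I) from CN(II)=37: (4.2·37)/(10 − 0.058·37) = 3700/187 ≈ 19.786
Max retention: S = 1000/(3700/187) − 10 = 1500/37 in (≈ 40.541 in)
Initial abstraction Ia = S/5 = (1500/37)/5 = 300/37 ≈ 8.108 in
Excess rainfall: 14.870 − 8.108 = 6.762 in; P > Ia so Q > 0
Q = (25019/3700)²/((25019/3700) + 1500/37) = (625950361/13690000)/(175019/3700) = 625950361/647570300 in ≈ 0.967 in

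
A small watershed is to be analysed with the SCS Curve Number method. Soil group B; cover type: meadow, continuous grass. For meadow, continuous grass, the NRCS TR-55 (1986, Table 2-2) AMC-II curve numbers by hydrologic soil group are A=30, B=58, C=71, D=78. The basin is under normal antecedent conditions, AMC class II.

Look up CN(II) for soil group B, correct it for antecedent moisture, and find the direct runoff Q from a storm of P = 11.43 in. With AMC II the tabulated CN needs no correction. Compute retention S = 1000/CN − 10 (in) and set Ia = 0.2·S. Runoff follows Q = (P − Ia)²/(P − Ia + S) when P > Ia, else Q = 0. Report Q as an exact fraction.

NRCS table: meadow, continuous grass, soil group B → CN(II) = 58
AMC II — tabulated CN = 58 applies directly.
Max retention: S = 1000/58 − 10 = 210/29 in (≈ 7.241 in)
Ia = 0.2S: 0.2·7.241 = 1.448 in (exactly 42/29)
Since P=11.430 > Ia=1.448: effective rainfall P−Ia = 28947/2900 in
Q = (28947/2900)²/((28947/2900) + 210/29) = (837928809/8410000)/(49947/2900) = 279309603/48282100 in ≈ 5.785 in

Q = 279309603/48282100 in ≈ 5.785 in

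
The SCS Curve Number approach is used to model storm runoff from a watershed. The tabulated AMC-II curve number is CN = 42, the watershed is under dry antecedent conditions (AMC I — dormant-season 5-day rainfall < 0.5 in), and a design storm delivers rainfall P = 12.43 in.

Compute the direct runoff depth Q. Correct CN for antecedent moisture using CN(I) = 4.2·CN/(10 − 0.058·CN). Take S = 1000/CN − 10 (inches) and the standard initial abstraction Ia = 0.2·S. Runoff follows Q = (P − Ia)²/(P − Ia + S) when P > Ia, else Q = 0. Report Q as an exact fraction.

Q = 66648134569/75329988300 in ≈ 0.885 in

Dry (AMC I): CN(I) = 4.2·42/(10 − 0.058·42) = (882/5)/(1891/250) = 44100/1891 ≈ 23.321
Retention S: 1000/CN − 10 with CN=23.321 → S = 14500/441 ≈ 32.880 in
Ia = 0.2S: 0.2·32.880 = 6.576 in (exactly 2900/441)
P − Ia = 12.430 − 6.576 = 258163/44100 ≈ 5.854 in (> 0, runoff occurs)
Q = (258163/44100)²/((258163/44100) + 14500/441) = (66648134569/1944810000)/(1708163/44100) = 66648134569/75329988300 in ≈ 0.885 in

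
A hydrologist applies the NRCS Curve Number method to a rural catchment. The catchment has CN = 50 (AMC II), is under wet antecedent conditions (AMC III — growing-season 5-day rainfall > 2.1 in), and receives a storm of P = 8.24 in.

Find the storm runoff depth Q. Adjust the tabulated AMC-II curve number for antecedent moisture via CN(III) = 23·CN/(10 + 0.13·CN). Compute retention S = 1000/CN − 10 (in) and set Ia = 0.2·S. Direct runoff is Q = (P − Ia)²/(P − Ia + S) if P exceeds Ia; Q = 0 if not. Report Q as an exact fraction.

Q = 8980322/1937175 in ≈ 4.636 in

CN(III) from CN(II)=50: (23·50)/(10 + 0.13·50) = 2300/33 ≈ 69.697
S = 1000/(2300/33) − 10 = 100/23 in ≈ 4.348 in
Initial abstraction Ia = S/5 = (100/23)/5 = 20/23 ≈ 0.870 in
Since P=8.240 > Ia=0.870: effective rainfall P−Ia = 4238/575 in
Runoff Q = (P−Ia)²/(P−Ia+S) = (7.370)²/(7.370+4.348) = 8980322/1937175 ≈ 4.636 in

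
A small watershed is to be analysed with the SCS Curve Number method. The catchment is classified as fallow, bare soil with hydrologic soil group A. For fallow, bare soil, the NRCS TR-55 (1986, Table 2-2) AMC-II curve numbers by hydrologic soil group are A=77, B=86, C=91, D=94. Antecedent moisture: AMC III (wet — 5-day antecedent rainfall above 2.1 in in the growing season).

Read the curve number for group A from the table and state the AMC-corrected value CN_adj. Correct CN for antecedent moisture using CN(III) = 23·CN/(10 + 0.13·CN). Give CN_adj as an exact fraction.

NRCS table: fallow, bare soil, soil group A → CN(II) = 77
CN(III) from CN(II)=77: (23·77)/(10 + 0.13·77) = 7700/87 ≈ 88.506

CN_adj = 7700/87 ≈ 88.506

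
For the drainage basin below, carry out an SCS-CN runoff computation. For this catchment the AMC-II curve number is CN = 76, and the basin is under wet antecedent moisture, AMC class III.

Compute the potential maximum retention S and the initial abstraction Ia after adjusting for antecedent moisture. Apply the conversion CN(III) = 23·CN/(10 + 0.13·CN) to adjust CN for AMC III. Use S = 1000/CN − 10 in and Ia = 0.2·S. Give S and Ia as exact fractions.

Adjust CN=76 to AMC III: 23·76/(10 + 0.13·76) → 1748 ÷ (497/25) = 43700/497 ≈ 87.928
Max retention: S = 1000/(43700/497) − 10 = 600/437 in (≈ 1.373 in)
Ia = 0.2·(600/437) = 120/437 in ≈ 0.275 in

S = 600/437 in ≈ 1.373 in; Ia = 120/437 in ≈ 0.275 in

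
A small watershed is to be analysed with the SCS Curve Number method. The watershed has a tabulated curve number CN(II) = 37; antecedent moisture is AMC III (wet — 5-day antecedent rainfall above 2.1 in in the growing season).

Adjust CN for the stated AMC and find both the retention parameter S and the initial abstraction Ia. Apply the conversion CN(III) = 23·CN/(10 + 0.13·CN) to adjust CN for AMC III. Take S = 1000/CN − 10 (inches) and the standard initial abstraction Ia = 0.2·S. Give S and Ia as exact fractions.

S = 6300/851 in ≈ 7.403 in; Ia = 1260/851 in ≈ 1.481 in

Adjust CN=37 to AMC III: 23·37/(10 + 0.13·37) → 851 ÷ (1481/100) = 85100/1481 ≈ 57.461
Retention S: 1000/CN − 10 with CN=57.461 → S = 6300/851 ≈ 7.403 in
Ia = 0.2S: 0.2·7.403 = 1.481 in (exactly 1260/851)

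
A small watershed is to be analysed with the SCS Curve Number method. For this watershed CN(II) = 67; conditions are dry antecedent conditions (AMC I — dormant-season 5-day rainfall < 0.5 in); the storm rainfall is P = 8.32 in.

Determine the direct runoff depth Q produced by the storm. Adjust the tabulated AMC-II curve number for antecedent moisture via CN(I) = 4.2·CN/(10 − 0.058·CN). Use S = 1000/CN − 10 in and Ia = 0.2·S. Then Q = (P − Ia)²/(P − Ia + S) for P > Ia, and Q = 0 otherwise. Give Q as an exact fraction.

Q = 306705169/152096700 in ≈ 2.017 in

Dry (AMC I): CN(I) = 4.2·67/(10 − 0.058·67) = (1407/5)/(3057/500) = 46900/1019 ≈ 46.026
Max retention: S = 1000/(46900/1019) − 10 = 5500/469 in (≈ 11.727 in)
Ia = 0.2·(5500/469) = 1100/469 in ≈ 2.345 in
P − Ia = 8.320 − 2.345 = 70052/11725 ≈ 5.975 in (> 0, runoff occurs)
Q: (70052/11725)² ÷ (207552/11725) = 306705169/152096700 in (≈ 2.017 in)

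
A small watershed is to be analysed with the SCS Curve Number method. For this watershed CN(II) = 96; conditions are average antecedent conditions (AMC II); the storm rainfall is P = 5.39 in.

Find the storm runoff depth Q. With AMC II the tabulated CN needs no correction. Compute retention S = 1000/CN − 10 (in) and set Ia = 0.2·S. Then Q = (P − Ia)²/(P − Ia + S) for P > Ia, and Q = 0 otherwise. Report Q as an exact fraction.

Q = 633616/128775 in ≈ 4.920 in

CN(II) = 96; AMC II needs no correction.
S = 1000/96 − 10 = 5/12 in ≈ 0.417 in
Initial abstraction Ia = S/5 = (5/12)/5 = 1/12 ≈ 0.083 in
Since P=5.390 > Ia=0.083: effective rainfall P−Ia = 398/75 in
Q = (398/75)²/((398/75) + 5/12) = (158404/5625)/(1717/300) = 633616/128775 in ≈ 4.920 in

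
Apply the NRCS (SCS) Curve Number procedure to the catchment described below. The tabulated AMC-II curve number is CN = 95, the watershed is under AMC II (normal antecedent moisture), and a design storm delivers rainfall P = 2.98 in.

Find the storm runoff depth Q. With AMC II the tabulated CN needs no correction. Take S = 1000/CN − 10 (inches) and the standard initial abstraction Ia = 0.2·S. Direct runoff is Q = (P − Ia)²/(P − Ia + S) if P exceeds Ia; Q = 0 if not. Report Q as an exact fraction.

Q = 7458361/3069450 in ≈ 2.430 in

CN(II) = 95; AMC II needs no correction.
S = 1000/95 − 10 = 10/19 in ≈ 0.526 in
Initial abstraction Ia = S/5 = (10/19)/5 = 2/19 ≈ 0.105 in
Excess rainfall: 2.980 − 0.105 = 2.875 in; P > Ia so Q > 0
Q = (2731/950)²/((2731/950) + 10/19) = (7458361/902500)/(3231/950) = 7458361/3069450 in ≈ 2.430 in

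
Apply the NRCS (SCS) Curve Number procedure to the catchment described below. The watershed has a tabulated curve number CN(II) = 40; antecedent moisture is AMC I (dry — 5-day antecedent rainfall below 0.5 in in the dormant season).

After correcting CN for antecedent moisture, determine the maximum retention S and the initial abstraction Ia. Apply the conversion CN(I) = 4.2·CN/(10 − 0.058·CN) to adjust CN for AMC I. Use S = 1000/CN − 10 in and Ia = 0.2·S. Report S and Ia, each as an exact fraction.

Dry (AMC I): CN(I) = 4.2·40/(10 − 0.058·40) = 168/(192/25) = 175/8 ≈ 21.875
Retention S: 1000/CN − 10 with CN=21.875 → S = 250/7 ≈ 35.714 in
Ia = 0.2·(250/7) = 50/7 in ≈ 7.143 in

S = 250/7 in ≈ 35.714 in; Ia = 50/7 in ≈ 7.143 in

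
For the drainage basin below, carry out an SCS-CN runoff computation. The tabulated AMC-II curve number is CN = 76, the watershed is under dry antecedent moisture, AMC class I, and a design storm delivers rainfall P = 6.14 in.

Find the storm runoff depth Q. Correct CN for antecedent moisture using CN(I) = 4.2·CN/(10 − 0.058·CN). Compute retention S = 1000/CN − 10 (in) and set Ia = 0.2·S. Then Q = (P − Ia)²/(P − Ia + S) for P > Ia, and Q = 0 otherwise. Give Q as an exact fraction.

Q = 950550561/537526150 in ≈ 1.768 in

CN(I) from CN(II)=76: (4.2·76)/(10 − 0.058·76) = 13300/233 ≈ 57.082
S = 1000/(13300/233) − 10 = 1000/133 in ≈ 7.519 in
Ia = 0.2S: 0.2·7.519 = 1.504 in (exactly 200/133)
P − Ia = 6.140 − 1.504 = 30831/6650 ≈ 4.636 in (> 0, runoff occurs)
Runoff Q = (P−Ia)²/(P−Ia+S) = (4.636)²/(4.636+7.519) = 950550561/537526150 ≈ 1.768 in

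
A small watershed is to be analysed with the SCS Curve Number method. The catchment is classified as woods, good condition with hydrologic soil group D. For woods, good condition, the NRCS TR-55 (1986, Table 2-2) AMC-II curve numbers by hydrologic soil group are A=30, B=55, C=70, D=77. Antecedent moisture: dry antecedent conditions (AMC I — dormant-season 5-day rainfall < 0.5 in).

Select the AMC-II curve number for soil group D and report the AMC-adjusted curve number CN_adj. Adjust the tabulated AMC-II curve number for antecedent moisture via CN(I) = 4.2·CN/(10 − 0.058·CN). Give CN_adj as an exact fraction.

CN_adj = 161700/2767 ≈ 58.439

NRCS table: woods, good condition, soil group D → CN(II) = 77
CN(I) from CN(II)=77: (4.2·77)/(10 − 0.058·77) = 161700/2767 ≈ 58.439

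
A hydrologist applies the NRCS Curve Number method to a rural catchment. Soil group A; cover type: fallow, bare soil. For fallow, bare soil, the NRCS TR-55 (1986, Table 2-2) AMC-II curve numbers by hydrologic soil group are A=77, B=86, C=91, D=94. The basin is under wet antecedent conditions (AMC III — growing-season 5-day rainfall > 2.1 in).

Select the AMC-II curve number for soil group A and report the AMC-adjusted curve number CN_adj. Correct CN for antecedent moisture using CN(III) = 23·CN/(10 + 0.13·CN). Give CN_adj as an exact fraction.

NRCS table: fallow, bare soil, soil group A → CN(II) = 77
Adjust CN=77 to AMC III: 23·77/(10 + 0.13·77) → 1771 ÷ (2001/100) = 7700/87 ≈ 88.506

CN_adj = 7700/87 ≈ 88.506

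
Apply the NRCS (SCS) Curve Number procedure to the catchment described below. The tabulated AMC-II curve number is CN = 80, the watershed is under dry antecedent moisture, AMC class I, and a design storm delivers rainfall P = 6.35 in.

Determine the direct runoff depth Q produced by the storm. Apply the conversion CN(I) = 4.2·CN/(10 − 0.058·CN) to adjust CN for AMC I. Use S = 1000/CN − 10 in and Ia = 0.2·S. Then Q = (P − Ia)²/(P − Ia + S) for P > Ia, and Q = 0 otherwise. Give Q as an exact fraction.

CN(I) from CN(II)=80: (4.2·80)/(10 − 0.058·80) = 4200/67 ≈ 62.687
S = 1000/(4200/67) − 10 = 125/21 in ≈ 5.952 in
Ia = 0.2S: 0.2·5.952 = 1.190 in (exactly 25/21)
Excess rainfall: 6.350 − 1.190 = 5.160 in; P > Ia so Q > 0
Q = (2167/420)²/((2167/420) + 125/21) = (4695889/176400)/(4667/420) = 4695889/1960140 in ≈ 2.396 in

Q = 4695889/1960140 in ≈ 2.396 in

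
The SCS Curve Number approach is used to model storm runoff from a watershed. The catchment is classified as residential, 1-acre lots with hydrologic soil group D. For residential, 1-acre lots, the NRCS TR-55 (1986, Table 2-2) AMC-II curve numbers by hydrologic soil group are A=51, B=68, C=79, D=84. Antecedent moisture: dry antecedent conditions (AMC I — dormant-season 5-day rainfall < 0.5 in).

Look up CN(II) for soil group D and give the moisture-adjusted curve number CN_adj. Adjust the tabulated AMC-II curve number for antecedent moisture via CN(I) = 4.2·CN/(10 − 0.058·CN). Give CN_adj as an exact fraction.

NRCS table: residential, 1-acre lots, soil group D → CN(II) = 84
Dry (AMC I): CN(I) = 4.2·84/(10 − 0.058·84) = (1764/5)/(641/125) = 44100/641 ≈ 68.799

CN_adj = 44100/641 ≈ 68.799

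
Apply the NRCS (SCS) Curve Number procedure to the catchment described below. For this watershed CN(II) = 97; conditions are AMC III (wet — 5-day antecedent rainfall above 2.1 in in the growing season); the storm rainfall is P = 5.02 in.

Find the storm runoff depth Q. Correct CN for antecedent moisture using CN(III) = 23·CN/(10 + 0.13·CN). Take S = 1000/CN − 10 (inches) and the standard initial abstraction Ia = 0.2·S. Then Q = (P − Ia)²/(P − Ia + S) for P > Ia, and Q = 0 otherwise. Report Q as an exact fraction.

Adjust CN=97 to AMC III: 23·97/(10 + 0.13·97) → 2231 ÷ (2261/100) = 223100/2261 ≈ 98.673
S = 1000/(223100/2261) − 10 = 300/2231 in ≈ 0.134 in
Ia = 0.2S: 0.2·0.134 = 0.027 in (exactly 60/2231)
Since P=5.020 > Ia=0.027: effective rainfall P−Ia = 556981/111550 in
Runoff Q = (P−Ia)²/(P−Ia+S) = (4.993)²/(4.993+0.134) = 310227834361/63804480550 ≈ 4.862 in

Q = 310227834361/63804480550 in ≈ 4.862 in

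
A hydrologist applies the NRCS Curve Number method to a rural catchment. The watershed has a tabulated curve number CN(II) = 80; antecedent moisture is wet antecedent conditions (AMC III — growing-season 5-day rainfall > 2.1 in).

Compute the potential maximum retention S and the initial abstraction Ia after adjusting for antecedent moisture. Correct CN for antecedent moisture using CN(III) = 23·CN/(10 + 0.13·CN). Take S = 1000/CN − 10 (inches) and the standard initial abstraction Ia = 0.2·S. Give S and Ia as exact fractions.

CN(III) from CN(II)=80: (23·80)/(10 + 0.13·80) = 4600/51 ≈ 90.196
Retention S: 1000/CN − 10 with CN=90.196 → S = 25/23 ≈ 1.087 in
Initial abstraction Ia = S/5 = (25/23)/5 = 5/23 ≈ 0.217 in

S = 25/23 in ≈ 1.087 in; Ia = 5/23 in ≈ 0.217 in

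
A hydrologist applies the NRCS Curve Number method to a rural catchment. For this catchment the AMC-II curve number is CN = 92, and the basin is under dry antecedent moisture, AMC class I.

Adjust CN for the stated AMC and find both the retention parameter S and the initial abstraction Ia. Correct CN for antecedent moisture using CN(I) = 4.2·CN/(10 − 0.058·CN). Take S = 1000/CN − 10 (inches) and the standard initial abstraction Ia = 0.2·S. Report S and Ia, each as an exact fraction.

CN(I) from CN(II)=92: (4.2·92)/(10 − 0.058·92) = 48300/583 ≈ 82.847
S = 1000/(48300/583) − 10 = 1000/483 in ≈ 2.070 in
Initial abstraction Ia = S/5 = (1000/483)/5 = 200/483 ≈ 0.414 in

S = 1000/483 in ≈ 2.070 in; Ia = 200/483 in ≈ 0.414 in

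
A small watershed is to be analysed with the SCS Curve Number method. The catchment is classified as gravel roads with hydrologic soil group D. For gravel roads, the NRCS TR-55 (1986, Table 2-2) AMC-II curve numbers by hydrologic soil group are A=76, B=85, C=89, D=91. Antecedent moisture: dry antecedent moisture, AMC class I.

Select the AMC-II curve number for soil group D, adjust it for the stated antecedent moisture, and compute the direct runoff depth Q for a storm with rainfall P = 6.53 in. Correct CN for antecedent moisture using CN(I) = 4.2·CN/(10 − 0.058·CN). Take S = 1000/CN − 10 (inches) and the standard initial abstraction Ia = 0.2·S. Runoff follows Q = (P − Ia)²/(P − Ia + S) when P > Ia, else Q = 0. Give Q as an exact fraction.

NRCS table: gravel roads, soil group D → CN(II) = 91
CN(I) from CN(II)=91: (4.2·91)/(10 − 0.058·91) = 63700/787 ≈ 80.940
Max retention: S = 1000/(63700/787) − 10 = 1500/637 in (≈ 2.355 in)
Ia = 0.2S: 0.2·2.355 = 0.471 in (exactly 300/637)
Excess rainfall: 6.530 − 0.471 = 6.059 in; P > Ia so Q > 0
Q: (385961/63700)² ÷ (535961/63700) = 148965893521/34140715700 in (≈ 4.363 in)

Q = 148965893521/34140715700 in ≈ 4.363 in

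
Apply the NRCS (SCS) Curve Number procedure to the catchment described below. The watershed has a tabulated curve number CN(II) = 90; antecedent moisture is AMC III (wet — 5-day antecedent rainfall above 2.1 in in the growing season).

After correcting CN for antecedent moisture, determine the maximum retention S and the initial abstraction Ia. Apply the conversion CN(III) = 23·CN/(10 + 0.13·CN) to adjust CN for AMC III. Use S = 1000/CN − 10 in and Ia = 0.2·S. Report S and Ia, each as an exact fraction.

S = 100/207 in ≈ 0.483 in; Ia = 20/207 in ≈ 0.097 in

CN(III) from CN(II)=90: (23·90)/(10 + 0.13·90) = 20700/217 ≈ 95.392
S = 1000/(20700/217) − 10 = 100/207 in ≈ 0.483 in
Ia = 0.2S: 0.2·0.483 = 0.097 in (exactly 20/207)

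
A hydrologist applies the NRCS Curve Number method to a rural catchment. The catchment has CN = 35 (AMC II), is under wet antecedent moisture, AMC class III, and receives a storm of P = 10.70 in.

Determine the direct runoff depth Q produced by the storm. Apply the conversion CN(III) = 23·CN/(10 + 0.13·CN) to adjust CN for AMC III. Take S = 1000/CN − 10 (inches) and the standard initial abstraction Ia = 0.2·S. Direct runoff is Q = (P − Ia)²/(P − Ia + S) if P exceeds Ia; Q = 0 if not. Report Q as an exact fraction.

Q = 213949129/44479470 in ≈ 4.810 in

CN(III) from CN(II)=35: (23·35)/(10 + 0.13·35) = 16100/291 ≈ 55.326
Retention S: 1000/CN − 10 with CN=55.326 → S = 1300/161 ≈ 8.075 in
Initial abstraction Ia = S/5 = (1300/161)/5 = 260/161 ≈ 1.615 in
Excess rainfall: 10.700 − 1.615 = 9.085 in; P > Ia so Q > 0
Runoff Q = (P−Ia)²/(P−Ia+S) = (9.085)²/(9.085+8.075) = 213949129/44479470 ≈ 4.810 in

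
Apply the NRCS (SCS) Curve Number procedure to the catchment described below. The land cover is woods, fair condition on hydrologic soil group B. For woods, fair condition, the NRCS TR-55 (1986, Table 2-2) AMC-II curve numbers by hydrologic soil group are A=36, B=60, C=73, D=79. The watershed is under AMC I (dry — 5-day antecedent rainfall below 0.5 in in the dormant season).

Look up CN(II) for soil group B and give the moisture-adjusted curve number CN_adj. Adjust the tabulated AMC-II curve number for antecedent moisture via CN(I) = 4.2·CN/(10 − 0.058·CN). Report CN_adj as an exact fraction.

NRCS table: woods, fair condition, soil group B → CN(II) = 60
CN(I) from CN(II)=60: (4.2·60)/(10 − 0.058·60) = 6300/163 ≈ 38.650

CN_adj = 6300/163 ≈ 38.650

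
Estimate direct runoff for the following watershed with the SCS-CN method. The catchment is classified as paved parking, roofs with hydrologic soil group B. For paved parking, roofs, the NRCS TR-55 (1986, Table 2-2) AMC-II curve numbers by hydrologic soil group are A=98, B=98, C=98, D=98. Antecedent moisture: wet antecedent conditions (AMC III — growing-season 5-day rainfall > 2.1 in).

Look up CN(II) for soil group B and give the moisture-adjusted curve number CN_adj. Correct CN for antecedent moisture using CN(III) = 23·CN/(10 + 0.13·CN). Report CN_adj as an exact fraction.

CN_adj = 112700/1137 ≈ 99.120

NRCS table: paved parking, roofs, soil group B → CN(II) = 98
Adjust CN=98 to AMC III: 23·98/(10 + 0.13·98) → 2254 ÷ (1137/50) = 112700/1137 ≈ 99.120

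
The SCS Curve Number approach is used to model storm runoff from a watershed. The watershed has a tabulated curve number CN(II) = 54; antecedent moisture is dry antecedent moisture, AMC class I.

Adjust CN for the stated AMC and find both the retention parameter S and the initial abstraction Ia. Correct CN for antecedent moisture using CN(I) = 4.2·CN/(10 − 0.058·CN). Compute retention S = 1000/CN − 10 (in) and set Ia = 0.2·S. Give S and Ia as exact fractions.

S = 11500/567 in ≈ 20.282 in; Ia = 2300/567 in ≈ 4.056 in

Dry (AMC I): CN(I) = 4.2·54/(10 − 0.058·54) = (1134/5)/(1717/250) = 56700/1717 ≈ 33.023
Retention S: 1000/CN − 10 with CN=33.023 → S = 11500/567 ≈ 20.282 in
Initial abstraction Ia = S/5 = (11500/567)/5 = 2300/567 ≈ 4.056 in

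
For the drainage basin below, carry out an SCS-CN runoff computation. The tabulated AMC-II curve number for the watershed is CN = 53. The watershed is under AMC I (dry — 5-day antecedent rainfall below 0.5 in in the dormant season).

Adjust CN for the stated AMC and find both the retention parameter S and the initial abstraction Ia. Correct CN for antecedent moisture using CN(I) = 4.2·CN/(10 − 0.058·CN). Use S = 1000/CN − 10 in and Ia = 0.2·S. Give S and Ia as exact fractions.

S = 23500/1113 in ≈ 21.114 in; Ia = 4700/1113 in ≈ 4.223 in

Dry (AMC I): CN(I) = 4.2·53/(10 − 0.058·53) = (1113/5)/(3463/500) = 111300/3463 ≈ 32.140
Max retention: S = 1000/(111300/3463) − 10 = 23500/1113 in (≈ 21.114 in)
Ia = 0.2S: 0.2·21.114 = 4.223 in (exactly 4700/1113)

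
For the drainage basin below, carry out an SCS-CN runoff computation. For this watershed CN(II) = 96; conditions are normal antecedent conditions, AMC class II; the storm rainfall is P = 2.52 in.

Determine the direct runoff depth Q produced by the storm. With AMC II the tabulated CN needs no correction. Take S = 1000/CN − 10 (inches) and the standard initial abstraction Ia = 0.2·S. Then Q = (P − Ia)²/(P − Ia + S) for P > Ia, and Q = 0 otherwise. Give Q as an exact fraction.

Q = 534361/256800 in ≈ 2.081 in

CN(II) = 96; AMC II needs no correction.
Max retention: S = 1000/96 − 10 = 5/12 in (≈ 0.417 in)
Ia = 0.2S: 0.2·0.417 = 0.083 in (exactly 1/12)
P − Ia = 2.520 − 0.083 = 731/300 ≈ 2.437 in (> 0, runoff occurs)
Runoff Q = (P−Ia)²/(P−Ia+S) = (2.437)²/(2.437+0.417) = 534361/256800 ≈ 2.081 in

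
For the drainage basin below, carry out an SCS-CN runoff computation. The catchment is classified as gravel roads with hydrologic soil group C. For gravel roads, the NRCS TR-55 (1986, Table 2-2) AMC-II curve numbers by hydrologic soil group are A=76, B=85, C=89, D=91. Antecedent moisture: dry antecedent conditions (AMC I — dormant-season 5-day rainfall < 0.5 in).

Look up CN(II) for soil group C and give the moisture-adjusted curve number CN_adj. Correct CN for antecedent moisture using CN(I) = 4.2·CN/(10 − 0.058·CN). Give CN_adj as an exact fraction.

NRCS table: gravel roads, soil group C → CN(II) = 89
Adjust CN=89 to AMC I: 4.2·89/(10 − 0.058·89) → (1869/5) ÷ (2419/500) = 186900/2419 ≈ 77.263

CN_adj = 186900/2419 ≈ 77.263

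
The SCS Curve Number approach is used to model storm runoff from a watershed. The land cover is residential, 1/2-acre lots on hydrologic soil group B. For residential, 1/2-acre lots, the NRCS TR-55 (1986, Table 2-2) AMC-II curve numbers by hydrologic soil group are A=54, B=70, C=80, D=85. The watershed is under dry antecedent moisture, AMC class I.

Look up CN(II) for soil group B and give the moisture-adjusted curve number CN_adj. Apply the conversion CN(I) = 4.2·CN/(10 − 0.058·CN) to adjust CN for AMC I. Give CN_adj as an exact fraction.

NRCS table: residential, 1/2-acre lots, soil group B → CN(II) = 70
Dry (AMC I): CN(I) = 4.2·70/(10 − 0.058·70) = 294/(297/50) = 4900/99 ≈ 49.495

CN_adj = 4900/99 ≈ 49.495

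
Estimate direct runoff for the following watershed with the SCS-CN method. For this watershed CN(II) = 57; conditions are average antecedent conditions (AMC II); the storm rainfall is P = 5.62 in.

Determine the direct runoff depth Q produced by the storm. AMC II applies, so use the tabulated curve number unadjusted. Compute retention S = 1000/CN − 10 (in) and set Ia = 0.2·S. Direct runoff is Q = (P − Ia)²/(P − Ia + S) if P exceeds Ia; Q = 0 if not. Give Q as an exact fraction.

AMC II — tabulated CN = 57 applies directly.
Max retention: S = 1000/57 − 10 = 430/57 in (≈ 7.544 in)
Ia = 0.2S: 0.2·7.544 = 1.509 in (exactly 86/57)
Excess rainfall: 5.620 − 1.509 = 4.111 in; P > Ia so Q > 0
Q: (11717/2850)² ÷ (33217/2850) = 137288089/94668450 in (≈ 1.450 in)

Q = 137288089/94668450 in ≈ 1.450 in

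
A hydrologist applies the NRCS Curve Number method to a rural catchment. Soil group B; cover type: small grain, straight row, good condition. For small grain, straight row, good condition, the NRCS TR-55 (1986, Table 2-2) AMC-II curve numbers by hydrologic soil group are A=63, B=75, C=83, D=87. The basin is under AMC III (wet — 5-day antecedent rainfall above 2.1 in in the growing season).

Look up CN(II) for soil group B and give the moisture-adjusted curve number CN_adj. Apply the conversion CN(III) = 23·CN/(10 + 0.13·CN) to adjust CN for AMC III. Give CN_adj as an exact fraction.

CN_adj = 6900/79 ≈ 87.342

NRCS table: small grain, straight row, good condition, soil group B → CN(II) = 75
Adjust CN=75 to AMC III: 23·75/(10 + 0.13·75) → 1725 ÷ (79/4) = 6900/79 ≈ 87.342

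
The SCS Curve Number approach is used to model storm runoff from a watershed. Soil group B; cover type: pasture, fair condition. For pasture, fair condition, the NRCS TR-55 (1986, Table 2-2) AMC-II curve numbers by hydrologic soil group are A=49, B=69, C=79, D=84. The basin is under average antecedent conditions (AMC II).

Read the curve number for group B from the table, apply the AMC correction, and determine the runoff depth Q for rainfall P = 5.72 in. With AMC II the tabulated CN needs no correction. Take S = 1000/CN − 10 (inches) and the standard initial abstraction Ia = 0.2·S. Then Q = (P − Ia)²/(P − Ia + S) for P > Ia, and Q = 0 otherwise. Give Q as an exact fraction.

NRCS table: pasture, fair condition, soil group B → CN(II) = 69
AMC II — tabulated CN = 69 applies directly.
Retention S: 1000/CN − 10 with CN=69.000 → S = 310/69 ≈ 4.493 in
Ia = 0.2S: 0.2·4.493 = 0.899 in (exactly 62/69)
P − Ia = 5.720 − 0.899 = 8317/1725 ≈ 4.821 in (> 0, runoff occurs)
Q = (8317/1725)²/((8317/1725) + 310/69) = (69172489/2975625)/(16067/1725) = 69172489/27715575 in ≈ 2.496 in

Q = 69172489/27715575 in ≈ 2.496 in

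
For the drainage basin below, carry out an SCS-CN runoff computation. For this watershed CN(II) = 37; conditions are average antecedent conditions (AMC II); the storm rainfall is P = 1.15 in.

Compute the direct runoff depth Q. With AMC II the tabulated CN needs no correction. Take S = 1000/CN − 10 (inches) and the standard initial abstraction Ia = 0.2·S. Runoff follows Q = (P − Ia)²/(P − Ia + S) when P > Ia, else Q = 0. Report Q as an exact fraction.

Q = 0 in ≈ 0.000 in

AMC II — tabulated CN = 37 applies directly.
Retention S: 1000/CN − 10 with CN=37.000 → S = 630/37 ≈ 17.027 in
Ia = 0.2·(630/37) = 126/37 in ≈ 3.405 in
P = 1.150 ≤ Ia = 3.405 in: entire storm abstracted, Q = 0.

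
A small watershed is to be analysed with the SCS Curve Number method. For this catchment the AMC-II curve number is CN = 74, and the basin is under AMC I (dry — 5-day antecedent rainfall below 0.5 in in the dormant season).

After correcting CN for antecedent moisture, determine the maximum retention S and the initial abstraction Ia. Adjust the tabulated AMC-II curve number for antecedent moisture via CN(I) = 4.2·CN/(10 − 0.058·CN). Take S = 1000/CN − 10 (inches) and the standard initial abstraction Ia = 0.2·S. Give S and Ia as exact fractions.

Adjust CN=74 to AMC I: 4.2·74/(10 − 0.058·74) → (1554/5) ÷ (1427/250) = 77700/1427 ≈ 54.450
S = 1000/(77700/1427) − 10 = 6500/777 in ≈ 8.366 in
Ia = 0.2S: 0.2·8.366 = 1.673 in (exactly 1300/777)

S = 6500/777 in ≈ 8.366 in; Ia = 1300/777 in ≈ 1.673 in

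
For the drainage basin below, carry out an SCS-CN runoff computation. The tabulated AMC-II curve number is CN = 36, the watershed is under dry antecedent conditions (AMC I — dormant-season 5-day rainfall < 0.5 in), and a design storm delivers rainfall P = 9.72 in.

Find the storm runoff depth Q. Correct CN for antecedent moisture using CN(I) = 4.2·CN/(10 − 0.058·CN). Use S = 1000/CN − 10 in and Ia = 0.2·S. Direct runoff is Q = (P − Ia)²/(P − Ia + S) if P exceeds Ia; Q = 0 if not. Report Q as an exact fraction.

CN(I) from CN(II)=36: (4.2·36)/(10 − 0.058·36) = 18900/989 ≈ 19.110
S = 1000/(18900/989) − 10 = 8000/189 in ≈ 42.328 in
Initial abstraction Ia = S/5 = (8000/189)/5 = 1600/189 ≈ 8.466 in
Excess rainfall: 9.720 − 8.466 = 1.254 in; P > Ia so Q > 0
Q: (5927/4725)² ÷ (205927/4725) = 35129329/973005075 in (≈ 0.036 in)

Q = 35129329/973005075 in ≈ 0.036 in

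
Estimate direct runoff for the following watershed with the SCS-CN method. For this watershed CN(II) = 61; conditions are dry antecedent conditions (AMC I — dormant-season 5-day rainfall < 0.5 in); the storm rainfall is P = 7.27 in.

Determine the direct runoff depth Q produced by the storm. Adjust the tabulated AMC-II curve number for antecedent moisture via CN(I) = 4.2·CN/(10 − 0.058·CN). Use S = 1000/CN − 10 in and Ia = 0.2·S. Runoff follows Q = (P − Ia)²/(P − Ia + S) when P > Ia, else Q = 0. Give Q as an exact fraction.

Adjust CN=61 to AMC I: 4.2·61/(10 − 0.058·61) → (1281/5) ÷ (3231/500) = 42700/1077 ≈ 39.647
Retention S: 1000/CN − 10 with CN=39.647 → S = 6500/427 ≈ 15.222 in
Ia = 0.2·(6500/427) = 1300/427 in ≈ 3.044 in
P − Ia = 7.270 − 3.044 = 180429/42700 ≈ 4.226 in (> 0, runoff occurs)
Q = (180429/42700)²/((180429/42700) + 6500/427) = (32554624041/1823290000)/(830429/42700) = 32554624041/35459318300 in ≈ 0.918 in

Q = 32554624041/35459318300 in ≈ 0.918 in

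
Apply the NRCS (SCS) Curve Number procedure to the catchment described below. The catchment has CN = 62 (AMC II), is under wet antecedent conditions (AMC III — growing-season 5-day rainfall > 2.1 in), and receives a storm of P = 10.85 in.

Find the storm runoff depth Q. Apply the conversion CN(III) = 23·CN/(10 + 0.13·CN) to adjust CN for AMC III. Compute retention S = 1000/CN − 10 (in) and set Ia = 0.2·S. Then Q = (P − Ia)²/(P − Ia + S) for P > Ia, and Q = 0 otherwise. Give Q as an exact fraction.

Q = 21644588641/2639825460 in ≈ 8.199 in

Wet (AMC III): CN(III) = 23·62/(10 + 0.13·62) = 1426/(903/50) = 71300/903 ≈ 78.959
S = 1000/(71300/903) − 10 = 1900/713 in ≈ 2.665 in
Ia = 0.2·(1900/713) = 380/713 in ≈ 0.533 in
Since P=10.850 > Ia=0.533: effective rainfall P−Ia = 147121/14260 in
Q: (147121/14260)² ÷ (185121/14260) = 21644588641/2639825460 in (≈ 8.199 in)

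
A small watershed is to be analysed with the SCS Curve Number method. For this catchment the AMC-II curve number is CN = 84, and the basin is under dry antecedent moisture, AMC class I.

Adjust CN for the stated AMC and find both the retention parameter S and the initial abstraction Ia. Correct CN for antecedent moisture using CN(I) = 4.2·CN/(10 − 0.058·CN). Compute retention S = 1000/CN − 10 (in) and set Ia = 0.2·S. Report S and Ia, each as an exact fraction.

CN(I) from CN(II)=84: (4.2·84)/(10 − 0.058·84) = 44100/641 ≈ 68.799
Max retention: S = 1000/(44100/641) − 10 = 2000/441 in (≈ 4.535 in)
Initial abstraction Ia = S/5 = (2000/441)/5 = 400/441 ≈ 0.907 in

S = 2000/441 in ≈ 4.535 in; Ia = 400/441 in ≈ 0.907 in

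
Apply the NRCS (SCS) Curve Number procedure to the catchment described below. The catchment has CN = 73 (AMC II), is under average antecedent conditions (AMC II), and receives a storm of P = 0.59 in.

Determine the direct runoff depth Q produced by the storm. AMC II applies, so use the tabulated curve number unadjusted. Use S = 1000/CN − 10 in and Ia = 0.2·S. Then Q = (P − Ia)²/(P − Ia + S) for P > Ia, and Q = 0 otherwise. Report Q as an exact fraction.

Q = 0 in ≈ 0.000 in

CN(II) = 73; AMC II needs no correction.
S = 1000/73 − 10 = 270/73 in ≈ 3.699 in
Ia = 0.2S: 0.2·3.699 = 0.740 in (exactly 54/73)
P = 0.590 ≤ Ia = 0.740 in: entire storm abstracted, Q = 0.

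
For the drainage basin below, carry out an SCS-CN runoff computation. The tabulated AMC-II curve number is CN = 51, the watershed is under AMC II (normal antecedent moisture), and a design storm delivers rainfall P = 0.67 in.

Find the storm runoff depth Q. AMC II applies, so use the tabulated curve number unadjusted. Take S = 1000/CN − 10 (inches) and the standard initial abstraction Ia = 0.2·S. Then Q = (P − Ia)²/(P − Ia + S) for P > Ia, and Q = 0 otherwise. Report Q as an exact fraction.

Q = 0 in ≈ 0.000 in

AMC II — tabulated CN = 51 applies directly.
Retention S: 1000/CN − 10 with CN=51.000 → S = 490/51 ≈ 9.608 in
Ia = 0.2S: 0.2·9.608 = 1.922 in (exactly 98/51)
P = 0.670 ≤ Ia = 1.922 in: entire storm abstracted, Q = 0.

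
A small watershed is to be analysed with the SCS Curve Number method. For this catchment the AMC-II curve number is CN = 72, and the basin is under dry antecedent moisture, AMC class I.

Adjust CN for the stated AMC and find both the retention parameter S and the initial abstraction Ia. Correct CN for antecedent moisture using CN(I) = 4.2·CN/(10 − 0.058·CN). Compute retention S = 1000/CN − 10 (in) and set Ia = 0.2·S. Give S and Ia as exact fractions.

S = 250/27 in ≈ 9.259 in; Ia = 50/27 in ≈ 1.852 in

CN(I) from CN(II)=72: (4.2·72)/(10 − 0.058·72) = 675/13 ≈ 51.923
Max retention: S = 1000/(675/13) − 10 = 250/27 in (≈ 9.259 in)
Initial abstraction Ia = S/5 = (250/27)/5 = 50/27 ≈ 1.852 in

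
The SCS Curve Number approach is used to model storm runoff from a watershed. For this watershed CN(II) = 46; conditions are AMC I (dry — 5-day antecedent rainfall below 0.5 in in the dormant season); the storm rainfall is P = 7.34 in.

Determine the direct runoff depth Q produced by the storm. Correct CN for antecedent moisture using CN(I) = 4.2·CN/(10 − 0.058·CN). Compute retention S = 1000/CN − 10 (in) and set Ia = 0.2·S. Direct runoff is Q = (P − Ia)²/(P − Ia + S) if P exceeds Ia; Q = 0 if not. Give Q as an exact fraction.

Q = 198443569/1924650350 in ≈ 0.103 in

CN(I) from CN(II)=46: (4.2·46)/(10 − 0.058·46) = 16100/611 ≈ 26.350
Max retention: S = 1000/(16100/611) − 10 = 4500/161 in (≈ 27.950 in)
Ia = 0.2S: 0.2·27.950 = 5.590 in (exactly 900/161)
Excess rainfall: 7.340 − 5.590 = 1.750 in; P > Ia so Q > 0
Q = (14087/8050)²/((14087/8050) + 4500/161) = (198443569/64802500)/(239087/8050) = 198443569/1924650350 in ≈ 0.103 in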